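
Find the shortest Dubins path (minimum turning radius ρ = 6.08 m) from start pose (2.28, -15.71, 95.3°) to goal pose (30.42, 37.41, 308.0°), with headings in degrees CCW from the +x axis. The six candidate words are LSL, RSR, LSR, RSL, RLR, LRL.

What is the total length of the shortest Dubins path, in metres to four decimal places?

Let ψ = atan2(Δy, Δx) = atan2(53.12, 28.14) = 62.0879° be the start→goal bearing.
Normalize: d = |goal − start| / ρ = 60.113177/6.08 = 9.887036, α = (θ_start − ψ) mod 360° = 33.2121° = 0.579661 rad, β = (θ_goal − ψ) mod 360° = 245.9121° = 4.291976 rad.
Common terms: sin α = 0.547740, cos α = 0.836648, sin β = -0.912921, cos β = -0.408137, cos(α−β) = -0.841511, d² = 97.753473. Work in radians in the unit-radius frame; every candidate has L = ρ·(t + p + q).
LSL: p² = 2 + d² − 2cos(α−β) + 2d(sin α − sin β) = 130.319712; p = √p² = 11.415766; φ = atan2(cos β − cos α, d + sin α − sin β) = -0.109258 rad; t = (φ − α) mod 2π = 5.594266 rad, q = (β − φ) mod 2π = 4.401235 rad → L = 6.08·(5.594266 + 11.415766 + 4.401235) = 6.08·21.411267 = 130.180501 m
RSR: p² = 2 + d² − 2cos(α−β) + 2d(sin β − sin α) = 72.553278; p = √p² = 8.517821; φ = atan2(cos α − cos β, d − sin α + sin β) = 0.146664 rad; t = (α − φ) mod 2π = 0.432997 rad, q = (φ − β) mod 2π = 2.137873 rad → L = 6.08·(0.432997 + 8.517821 + 2.137873) = 6.08·11.088691 = 67.419243 m
LSR: p² = d² − 2 + 2cos(α−β) + 2d(sin α + sin β) = 86.849353; p = √p² = 9.319300; φ = atan2(−cos α − cos β, d + sin α + sin β) − atan2(−2, p) = 0.166429 rad; t = (φ − α) mod 2π = 5.869953 rad, q = (φ − β) mod 2π = 2.157638 rad → L = 6.08·(5.869953 + 9.319300 + 2.157638) = 6.08·17.346892 = 105.469101 m
RSL: p² = d² − 2 + 2cos(α−β) − 2d(sin α + sin β) = 101.291551; p = √p² = 10.064370; φ = atan2(cos α + cos β, d − sin α − sin β) − atan2(2, p) = -0.154393 rad; t = (α − φ) mod 2π = 0.734054 rad, q = (β − φ) mod 2π = 4.446369 rad → L = 6.08·(0.734054 + 10.064370 + 4.446369) = 6.08·15.244793 = 92.688343 m
RLR: c = (6 − d² + 2cos(α−β) + 2d(sin α − sin β))/8 = -8.069160, |c| > 1 → infeasible
LRL: c = (6 − d² + 2cos(α−β) − 2d(sin α − sin β))/8 = -15.289964, |c| > 1 → infeasible
Shortest: RSR with L = 67.419243 m ≈ 67.4192 m

67.4192 m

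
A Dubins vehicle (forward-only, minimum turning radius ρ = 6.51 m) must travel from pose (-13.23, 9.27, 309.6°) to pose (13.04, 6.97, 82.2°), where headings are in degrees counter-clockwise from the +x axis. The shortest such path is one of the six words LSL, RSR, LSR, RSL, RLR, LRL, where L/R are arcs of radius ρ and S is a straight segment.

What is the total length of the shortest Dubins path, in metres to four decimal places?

Let ψ = atan2(Δy, Δx) = atan2(-2.30, 26.27) = -5.0036° be the start→goal bearing.
Normalize: d = |goal − start| / ρ = 26.370493/6.51 = 4.050767, α = (θ_start − ψ) mod 360° = 314.6036° = 5.490869 rad, β = (θ_goal − ψ) mod 360° = 87.2036° = 1.521990 rad.
Common terms: sin α = -0.711982, cos α = 0.702198, sin β = 0.998809, cos β = 0.048787, cos(α−β) = -0.676876, d² = 16.408713. Work in radians in the unit-radius frame; every candidate has L = ρ·(t + p + q).
LSL: p² = 2 + d² − 2cos(α−β) + 2d(sin α − sin β) = 5.902434; p = √p² = 2.429493; φ = atan2(cos β − cos α, d + sin α − sin β) = -0.272302 rad; t = (φ − α) mod 2π = 0.520014 rad, q = (β − φ) mod 2π = 1.794293 rad → L = 6.51·(0.520014 + 2.429493 + 1.794293) = 6.51·4.743799 = 30.882133 m
RSR: p² = 2 + d² − 2cos(α−β) + 2d(sin β − sin α) = 33.622495; p = √p² = 5.798491; φ = atan2(cos α − cos β, d − sin α + sin β) = 0.112926 rad; t = (α − φ) mod 2π = 5.377943 rad, q = (φ − β) mod 2π = 4.874121 rad → L = 6.51·(5.377943 + 5.798491 + 4.874121) = 6.51·16.050555 = 104.489112 m
LSR: p² = d² − 2 + 2cos(α−β) + 2d(sin α + sin β) = 15.378704; p = √p² = 3.921569; φ = atan2(−cos α − cos β, d + sin α + sin β) − atan2(−2, p) = 0.300181 rad; t = (φ − α) mod 2π = 1.092497 rad, q = (φ − β) mod 2π = 5.061376 rad → L = 6.51·(1.092497 + 3.921569 + 5.061376) = 6.51·10.075443 = 65.591131 m
RSL: p² = d² − 2 + 2cos(α−β) − 2d(sin α + sin β) = 10.731218; p = √p² = 3.275854; φ = atan2(cos α + cos β, d − sin α − sin β) − atan2(2, p) = -0.351190 rad; t = (α − φ) mod 2π = 5.842059 rad, q = (β − φ) mod 2π = 1.873180 rad → L = 6.51·(5.842059 + 3.275854 + 1.873180) = 6.51·10.991093 = 71.552013 m
RLR: c = (6 − d² + 2cos(α−β) + 2d(sin α − sin β))/8 = -3.202812, |c| > 1 → infeasible
LRL: c = (6 − d² + 2cos(α−β) − 2d(sin α − sin β))/8 = 0.262196; p = 2π − arccos c = 4.977686 rad; φ = atan2(cos β − cos α, d + sin α − sin β) = -0.272302 rad; t = (φ − α + p/2) mod 2π = 3.008857 rad, q = (β − α − t + p) mod 2π = 4.283136 rad → L = 6.51·(3.008857 + 4.977686 + 4.283136) = 6.51·12.269678 = 79.875605 m
Shortest: LSL with L = 30.882133 m ≈ 30.8821 m

30.8821 m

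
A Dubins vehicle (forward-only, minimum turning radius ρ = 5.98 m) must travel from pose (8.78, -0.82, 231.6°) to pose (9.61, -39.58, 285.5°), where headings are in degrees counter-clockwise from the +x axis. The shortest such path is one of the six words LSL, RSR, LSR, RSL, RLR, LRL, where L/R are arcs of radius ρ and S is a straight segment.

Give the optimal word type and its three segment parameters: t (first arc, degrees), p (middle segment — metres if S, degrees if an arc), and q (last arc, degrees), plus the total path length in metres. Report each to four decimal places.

Let ψ = atan2(Δy, Δx) = atan2(-38.76, 0.83) = -88.7733° be the start→goal bearing.
Normalize: d = |goal − start| / ρ = 38.768886/5.98 = 6.483091, α = (θ_start − ψ) mod 360° = 320.3733° = 5.591568 rad, β = (θ_goal − ψ) mod 360° = 14.2733° = 0.249115 rad.
Common terms: sin α = -0.637783, cos α = 0.770216, sin β = 0.246547, cos β = 0.969131, cos(α−β) = 0.589196, d² = 42.030472. Work in radians in the unit-radius frame; every candidate has L = ρ·(t + p + q).
LSL: p² = 2 + d² − 2cos(α−β) + 2d(sin α − sin β) = 31.385692; p = √p² = 5.602293; φ = atan2(cos β − cos α, d + sin α − sin β) = 0.035513 rad; t = (φ − α) mod 2π = 0.727130 rad, q = (β − φ) mod 2π = 0.213602 rad → L = 5.98·(0.727130 + 5.602293 + 0.213602) = 5.98·6.543026 = 39.127295 m
RSR: p² = 2 + d² − 2cos(α−β) + 2d(sin β − sin α) = 54.318467; p = √p² = 7.370106; φ = atan2(cos α − cos β, d − sin α + sin β) = -0.026993 rad; t = (α − φ) mod 2π = 5.618561 rad, q = (φ − β) mod 2π = 6.007077 rad → L = 5.98·(5.618561 + 7.370106 + 6.007077) = 5.98·18.995744 = 113.594552 m
LSR: p² = d² − 2 + 2cos(α−β) + 2d(sin α + sin β) = 36.136020; p = √p² = 6.011324; φ = atan2(−cos α − cos β, d + sin α + sin β) − atan2(−2, p) = 0.043065 rad; t = (φ − α) mod 2π = 0.734682 rad, q = (φ − β) mod 2π = 6.077135 rad → L = 5.98·(0.734682 + 6.011324 + 6.077135) = 5.98·12.823142 = 76.682387 m
RSL: p² = d² − 2 + 2cos(α−β) − 2d(sin α + sin β) = 46.281710; p = √p² = 6.803066; φ = atan2(cos α + cos β, d − sin α − sin β) − atan2(2, p) = -0.038110 rad; t = (α − φ) mod 2π = 5.629678 rad, q = (β − φ) mod 2π = 0.287225 rad → L = 5.98·(5.629678 + 6.803066 + 0.287225) = 5.98·12.719970 = 76.065419 m
RLR: c = (6 − d² + 2cos(α−β) + 2d(sin α − sin β))/8 = -5.789808, |c| > 1 → infeasible
LRL: c = (6 − d² + 2cos(α−β) − 2d(sin α − sin β))/8 = -2.923211, |c| > 1 → infeasible
Shortest: LSL with L = 39.127295 m ≈ 39.1273 m
Convert LSL to answer units (arcs ×180/π): t = 0.727130·180/π = 41.6615°, p = ρ·p = 5.98·5.602293 = 33.5017 m, q = 0.213602·180/π = 12.2385°, L = 39.1273 m.

LSL: t = 41.6615°, p = 33.5017 m, q = 12.2385°, L = 39.1273 m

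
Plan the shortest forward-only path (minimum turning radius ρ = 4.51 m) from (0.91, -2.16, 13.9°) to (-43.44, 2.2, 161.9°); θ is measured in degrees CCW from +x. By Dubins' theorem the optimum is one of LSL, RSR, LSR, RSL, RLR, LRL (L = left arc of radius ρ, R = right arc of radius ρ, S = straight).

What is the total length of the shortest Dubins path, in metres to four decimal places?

56.6355 m

Let ψ = atan2(Δy, Δx) = atan2(4.36, -44.35) = 174.3854° be the start→goal bearing.
Normalize: d = |goal − start| / ρ = 44.563798/4.51 = 9.881108, α = (θ_start − ψ) mod 360° = 199.5146° = 3.482187 rad, β = (θ_goal − ψ) mod 360° = 347.5146° = 6.065275 rad.
Common terms: sin α = -0.334048, cos α = -0.942556, sin β = -0.216190, cos β = 0.976351, cos(α−β) = -0.848048, d² = 97.636300. Work in radians in the unit-radius frame; every candidate has L = ρ·(t + p + q).
LSL: p² = 2 + d² − 2cos(α−β) + 2d(sin α − sin β) = 99.003267; p = √p² = 9.950039; φ = atan2(cos β − cos α, d + sin α − sin β) = 0.194070 rad; t = (φ − α) mod 2π = 2.995068 rad, q = (β − φ) mod 2π = 5.871205 rad → L = 4.51·(2.995068 + 9.950039 + 5.871205) = 4.51·18.816311 = 84.861563 m
RSR: p² = 2 + d² − 2cos(α−β) + 2d(sin β − sin α) = 103.661525; p = √p² = 10.181430; φ = atan2(cos α − cos β, d − sin α + sin β) = -0.189605 rad; t = (α − φ) mod 2π = 3.671793 rad, q = (φ − β) mod 2π = 0.028305 rad → L = 4.51·(3.671793 + 10.181430 + 0.028305) = 4.51·13.881528 = 62.605693 m
LSR: p² = d² − 2 + 2cos(α−β) + 2d(sin α + sin β) = 83.066284; p = √p² = 9.114071; φ = atan2(−cos α − cos β, d + sin α + sin β) − atan2(−2, p) = 0.212395 rad; t = (φ − α) mod 2π = 3.013393 rad, q = (φ − β) mod 2π = 0.430306 rad → L = 4.51·(3.013393 + 9.114071 + 0.430306) = 4.51·12.557769 = 56.635540 m
RSL: p² = d² − 2 + 2cos(α−β) − 2d(sin α + sin β) = 104.814123; p = √p² = 10.237877; φ = atan2(cos α + cos β, d − sin α − sin β) − atan2(2, p) = -0.189684 rad; t = (α − φ) mod 2π = 3.671871 rad, q = (β − φ) mod 2π = 6.254958 rad → L = 4.51·(3.671871 + 10.237877 + 6.254958) = 4.51·20.164706 = 90.942825 m
RLR: c = (6 − d² + 2cos(α−β) + 2d(sin α − sin β))/8 = -11.957691, |c| > 1 → infeasible
LRL: c = (6 − d² + 2cos(α−β) − 2d(sin α − sin β))/8 = -11.375408, |c| > 1 → infeasible
Shortest: LSR with L = 56.635540 m ≈ 56.6355 m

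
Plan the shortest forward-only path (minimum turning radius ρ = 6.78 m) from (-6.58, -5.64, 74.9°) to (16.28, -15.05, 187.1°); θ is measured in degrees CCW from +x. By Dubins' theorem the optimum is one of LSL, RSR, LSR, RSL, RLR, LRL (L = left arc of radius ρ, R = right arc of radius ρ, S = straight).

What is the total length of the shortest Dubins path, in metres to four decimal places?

Let ψ = atan2(Δy, Δx) = atan2(-9.41, 22.86) = -22.3738° be the start→goal bearing.
Normalize: d = |goal − start| / ρ = 24.720997/6.78 = 3.646165, α = (θ_start − ψ) mod 360° = 97.2738° = 1.697749 rad, β = (θ_goal − ψ) mod 360° = 209.4738° = 3.656008 rad.
Common terms: sin α = 0.991952, cos α = -0.126612, sin β = -0.492026, cos β = -0.870581, cos(α−β) = -0.377841, d² = 13.294518. Work in radians in the unit-radius frame; every candidate has L = ρ·(t + p + q).
LSL: p² = 2 + d² − 2cos(α−β) + 2d(sin α − sin β) = 26.871858; p = √p² = 5.183807; φ = atan2(cos β − cos α, d + sin α − sin β) = -0.144015 rad; t = (φ − α) mod 2π = 4.441422 rad, q = (β − φ) mod 2π = 3.800023 rad → L = 6.78·(4.441422 + 5.183807 + 3.800023) = 6.78·13.425252 = 91.023209 m
RSR: p² = 2 + d² − 2cos(α−β) + 2d(sin β − sin α) = 5.228540; p = √p² = 2.286600; φ = atan2(cos α − cos β, d − sin α + sin β) = 0.331393 rad; t = (α − φ) mod 2π = 1.366356 rad, q = (φ − β) mod 2π = 2.958570 rad → L = 6.78·(1.366356 + 2.286600 + 2.958570) = 6.78·6.611526 = 44.826146 m
LSR: p² = d² − 2 + 2cos(α−β) + 2d(sin α + sin β) = 14.184464; p = √p² = 3.766227; φ = atan2(−cos α − cos β, d + sin α + sin β) − atan2(−2, p) = 0.724197 rad; t = (φ − α) mod 2π = 5.309634 rad, q = (φ − β) mod 2π = 3.351375 rad → L = 6.78·(5.309634 + 3.766227 + 3.351375) = 6.78·12.427235 = 84.256656 m
RSL: p² = d² − 2 + 2cos(α−β) − 2d(sin α + sin β) = 6.893208; p = √p² = 2.625492; φ = atan2(cos α + cos β, d − sin α − sin β) − atan2(2, p) = -0.957918 rad; t = (α − φ) mod 2π = 2.655666 rad, q = (β − φ) mod 2π = 4.613926 rad → L = 6.78·(2.655666 + 2.625492 + 4.613926) = 6.78·9.895084 = 67.088672 m
RLR: c = (6 − d² + 2cos(α−β) + 2d(sin α − sin β))/8 = 0.346433; p = 2π − arccos c = 5.066154 rad; φ = atan2(cos α − cos β, d − sin α + sin β) = 0.331393 rad; t = (α − φ + p/2) mod 2π = 3.899433 rad, q = (α − β − t + p) mod 2π = 5.491647 rad → L = 6.78·(3.899433 + 5.066154 + 5.491647) = 6.78·14.457235 = 98.020052 m
LRL: c = (6 − d² + 2cos(α−β) − 2d(sin α − sin β))/8 = -2.358982, |c| > 1 → infeasible
Shortest: RSR with L = 44.826146 m ≈ 44.8261 m

44.8261 m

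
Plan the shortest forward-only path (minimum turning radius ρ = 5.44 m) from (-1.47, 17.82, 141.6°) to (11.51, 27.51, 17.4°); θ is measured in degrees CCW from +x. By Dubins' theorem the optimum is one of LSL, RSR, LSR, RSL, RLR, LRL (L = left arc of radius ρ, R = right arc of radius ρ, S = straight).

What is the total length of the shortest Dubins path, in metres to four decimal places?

23.0750 m

Let ψ = atan2(Δy, Δx) = atan2(9.69, 12.98) = 36.7426° be the start→goal bearing.
Normalize: d = |goal − start| / ρ = 16.198040/5.44 = 2.977581, α = (θ_start − ψ) mod 360° = 104.8574° = 1.830108 rad, β = (θ_goal − ψ) mod 360° = 340.6574° = 5.945594 rad.
Common terms: sin α = 0.966567, cos α = -0.256415, sin β = -0.331215, cos β = 0.943555, cos(α−β) = -0.562083, d² = 8.865988. Work in radians in the unit-radius frame; every candidate has L = ρ·(t + p + q).
LSL: p² = 2 + d² − 2cos(α−β) + 2d(sin α − sin β) = 19.718657; p = √p² = 4.440569; φ = atan2(cos β − cos α, d + sin α − sin β) = 0.273631 rad; t = (φ − α) mod 2π = 4.726708 rad, q = (β − φ) mod 2π = 5.671963 rad → L = 5.44·(4.726708 + 4.440569 + 5.671963) = 5.44·14.839241 = 80.725472 m
RSR: p² = 2 + d² − 2cos(α−β) + 2d(sin β − sin α) = 4.261652; p = √p² = 2.064377; φ = atan2(cos α − cos β, d − sin α + sin β) = -0.620294 rad; t = (α − φ) mod 2π = 2.450402 rad, q = (φ − β) mod 2π = 6.000482 rad → L = 5.44·(2.450402 + 2.064377 + 6.000482) = 5.44·10.515261 = 57.203021 m
LSR: p² = d² − 2 + 2cos(α−β) + 2d(sin α + sin β) = 9.525442; p = √p² = 3.086331; φ = atan2(−cos α − cos β, d + sin α + sin β) − atan2(−2, p) = 0.387037 rad; t = (φ − α) mod 2π = 4.840114 rad, q = (φ − β) mod 2π = 0.724628 rad → L = 5.44·(4.840114 + 3.086331 + 0.724628) = 5.44·8.651074 = 47.061841 m
RSL: p² = d² − 2 + 2cos(α−β) − 2d(sin α + sin β) = 1.958200; p = √p² = 1.399357; φ = atan2(cos α + cos β, d − sin α − sin β) − atan2(2, p) = -0.674923 rad; t = (α − φ) mod 2π = 2.505030 rad, q = (β − φ) mod 2π = 0.337331 rad → L = 5.44·(2.505030 + 1.399357 + 0.337331) = 5.44·4.241719 = 23.074951 m
RLR: c = (6 − d² + 2cos(α−β) + 2d(sin α − sin β))/8 = 0.467293; p = 2π − arccos c = 5.198616 rad; φ = atan2(cos α − cos β, d − sin α + sin β) = -0.620294 rad; t = (α − φ + p/2) mod 2π = 5.049710 rad, q = (α − β − t + p) mod 2π = 2.316605 rad → L = 5.44·(5.049710 + 5.198616 + 2.316605) = 5.44·12.564931 = 68.353224 m
LRL: c = (6 − d² + 2cos(α−β) − 2d(sin α − sin β))/8 = -1.464832, |c| > 1 → infeasible
Shortest: RSL with L = 23.074951 m ≈ 23.0750 m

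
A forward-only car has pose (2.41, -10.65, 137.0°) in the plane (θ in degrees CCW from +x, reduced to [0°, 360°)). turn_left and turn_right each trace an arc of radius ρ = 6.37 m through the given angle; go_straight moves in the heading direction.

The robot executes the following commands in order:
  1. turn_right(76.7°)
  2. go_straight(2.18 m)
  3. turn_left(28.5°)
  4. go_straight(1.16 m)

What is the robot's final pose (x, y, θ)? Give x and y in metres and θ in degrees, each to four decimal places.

set_pose: (x, y, θ) = (2.4100, -10.6500, 137.0000°), ρ = 6.37
turn_right(76.7°): centre at ρ to the right, rotate −76.7° → (1.2211, -2.8352, 60.3000°)
go_straight(2.18): x += 2.18·cos θ, y += 2.18·sin θ → (2.3012, -0.9416, 60.3000°)
turn_left(28.5°): centre at ρ to the left, rotate +28.5° → (3.1367, 2.0811, 88.8000°)
go_straight(1.16): x += 1.16·cos θ, y += 1.16·sin θ → (3.1610, 3.2408, 88.8000°)

(3.1610, 3.2408, 88.8000°)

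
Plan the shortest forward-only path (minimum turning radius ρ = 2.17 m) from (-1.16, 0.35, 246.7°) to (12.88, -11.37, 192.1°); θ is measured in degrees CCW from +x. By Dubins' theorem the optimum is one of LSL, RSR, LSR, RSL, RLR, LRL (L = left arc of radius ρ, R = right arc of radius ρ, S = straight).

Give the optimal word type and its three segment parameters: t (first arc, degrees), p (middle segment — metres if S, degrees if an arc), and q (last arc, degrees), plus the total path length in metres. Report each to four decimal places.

Let ψ = atan2(Δy, Δx) = atan2(-11.72, 14.04) = -39.8537° be the start→goal bearing.
Normalize: d = |goal − start| / ρ = 18.288794/2.17 = 8.428016, α = (θ_start − ψ) mod 360° = 286.5537° = 5.001306 rad, β = (θ_goal − ψ) mod 360° = 231.9537° = 4.048356 rad.
Common terms: sin α = -0.958553, cos α = 0.284914, sin β = -0.787513, cos β = -0.616298, cos(α−β) = 0.579281, d² = 71.031451. Work in radians in the unit-radius frame; every candidate has L = ρ·(t + p + q).
LSL: p² = 2 + d² − 2cos(α−β) + 2d(sin α − sin β) = 68.989832; p = √p² = 8.306012; φ = atan2(cos β − cos α, d + sin α − sin β) = -0.108715 rad; t = (φ − α) mod 2π = 1.173164 rad, q = (β − φ) mod 2π = 4.157071 rad → L = 2.17·(1.173164 + 8.306012 + 4.157071) = 2.17·13.636247 = 29.590657 m
RSR: p² = 2 + d² − 2cos(α−β) + 2d(sin β − sin α) = 74.755945; p = √p² = 8.646152; φ = atan2(cos α − cos β, d − sin α + sin β) = 0.104422 rad; t = (α − φ) mod 2π = 4.896883 rad, q = (φ − β) mod 2π = 2.339252 rad → L = 2.17·(4.896883 + 8.646152 + 2.339252) = 2.17·15.882287 = 34.464563 m
LSR: p² = d² − 2 + 2cos(α−β) + 2d(sin α + sin β) = 40.758267; p = √p² = 6.384220; φ = atan2(−cos α − cos β, d + sin α + sin β) − atan2(−2, p) = 0.353142 rad; t = (φ − α) mod 2π = 1.635021 rad, q = (φ − β) mod 2π = 2.587971 rad → L = 2.17·(1.635021 + 6.384220 + 2.587971) = 2.17·10.607213 = 23.017652 m
RSL: p² = d² − 2 + 2cos(α−β) − 2d(sin α + sin β) = 99.621760; p = √p² = 9.981070; φ = atan2(cos α + cos β, d − sin α − sin β) − atan2(2, p) = -0.230320 rad; t = (α − φ) mod 2π = 5.231626 rad, q = (β − φ) mod 2π = 4.278676 rad → L = 2.17·(5.231626 + 9.981070 + 4.278676) = 2.17·19.491372 = 42.296277 m
RLR: c = (6 − d² + 2cos(α−β) + 2d(sin α − sin β))/8 = -8.344493, |c| > 1 → infeasible
LRL: c = (6 − d² + 2cos(α−β) − 2d(sin α − sin β))/8 = -7.623729, |c| > 1 → infeasible
Shortest: LSR with L = 23.017652 m ≈ 23.0177 m
Convert LSR to answer units (arcs ×180/π): t = 1.635021·180/π = 93.6798°, p = ρ·p = 2.17·6.384220 = 13.8538 m, q = 2.587971·180/π = 148.2798°, L = 23.0177 m.

LSR: t = 93.6798°, p = 13.8538 m, q = 148.2798°, L = 23.0177 m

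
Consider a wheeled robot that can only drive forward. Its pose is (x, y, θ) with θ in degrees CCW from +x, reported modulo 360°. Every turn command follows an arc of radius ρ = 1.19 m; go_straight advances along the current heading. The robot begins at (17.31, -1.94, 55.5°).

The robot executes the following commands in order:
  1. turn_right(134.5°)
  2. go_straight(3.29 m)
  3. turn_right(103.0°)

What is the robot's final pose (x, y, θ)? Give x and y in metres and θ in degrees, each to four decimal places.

(18.8769, -7.0329, 178.0000°)

set_pose: (x, y, θ) = (17.3100, -1.9400, 55.5000°), ρ = 1.19
turn_right(134.5°): centre at ρ to the right, rotate −134.5° → (19.4588, -2.3870, -79.0000° ≡ 281.0000°)
go_straight(3.29): x += 3.29·cos θ, y += 3.29·sin θ → (20.0866, -5.6165, 281.0000°)
turn_right(103.0°): centre at ρ to the right, rotate −103.0° → (18.8769, -7.0329, 178.0000°)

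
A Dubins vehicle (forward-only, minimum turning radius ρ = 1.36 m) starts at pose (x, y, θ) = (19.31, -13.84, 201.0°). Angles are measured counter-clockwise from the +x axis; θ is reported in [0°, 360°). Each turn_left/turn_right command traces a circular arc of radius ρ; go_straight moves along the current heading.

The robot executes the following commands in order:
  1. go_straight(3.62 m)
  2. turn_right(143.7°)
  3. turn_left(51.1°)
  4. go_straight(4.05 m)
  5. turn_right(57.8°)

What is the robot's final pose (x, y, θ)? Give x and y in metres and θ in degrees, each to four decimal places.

(13.4058, -6.8334, 50.6000°)

set_pose: (x, y, θ) = (19.3100, -13.8400, 201.0000°), ρ = 1.36
go_straight(3.62): x += 3.62·cos θ, y += 3.62·sin θ → (15.9304, -15.1373, 201.0000°)
turn_right(143.7°): centre at ρ to the right, rotate −143.7° → (14.2986, -13.1329, 57.3000°)
turn_left(51.1°): centre at ρ to the left, rotate +51.1° → (14.4446, -11.9689, 108.4000°)
go_straight(4.05): x += 4.05·cos θ, y += 4.05·sin θ → (13.1662, -8.1259, 108.4000°)
turn_right(57.8°): centre at ρ to the right, rotate −57.8° → (13.4058, -6.8334, 50.6000°)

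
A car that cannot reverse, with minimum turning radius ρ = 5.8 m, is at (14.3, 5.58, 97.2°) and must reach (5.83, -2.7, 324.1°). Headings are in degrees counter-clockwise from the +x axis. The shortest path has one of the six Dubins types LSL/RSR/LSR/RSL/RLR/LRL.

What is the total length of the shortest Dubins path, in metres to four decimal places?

25.9048 m

Let ψ = atan2(Δy, Δx) = atan2(-8.28, -8.47) = -135.6499° be the start→goal bearing.
Normalize: d = |goal − start| / ρ = 11.844801/5.8 = 2.042207, α = (θ_start − ψ) mod 360° = 232.8499° = 4.063997 rad, β = (θ_goal − ψ) mod 360° = 99.7499° = 1.740964 rad.
Common terms: sin α = -0.797056, cos α = -0.603905, sin β = 0.985556, cos β = -0.169348, cos(α−β) = -0.683274, d² = 4.170609. Work in radians in the unit-radius frame; every candidate has L = ρ·(t + p + q).
LSL: p² = 2 + d² − 2cos(α−β) + 2d(sin α − sin β) = 0.256230; p = √p² = 0.506191; φ = atan2(cos β − cos α, d + sin α − sin β) = 1.032308 rad; t = (φ − α) mod 2π = 3.251496 rad, q = (β − φ) mod 2π = 0.708656 rad → L = 5.8·(3.251496 + 0.506191 + 0.708656) = 5.8·4.466343 = 25.904791 m
RSR: p² = 2 + d² − 2cos(α−β) + 2d(sin β − sin α) = 14.818084; p = √p² = 3.849426; φ = atan2(cos α − cos β, d − sin α + sin β) = -0.113130 rad; t = (α − φ) mod 2π = 4.177127 rad, q = (φ − β) mod 2π = 4.429091 rad → L = 5.8·(4.177127 + 3.849426 + 4.429091) = 5.8·12.455645 = 72.242741 m
LSR: p² = d² − 2 + 2cos(α−β) + 2d(sin α + sin β) = 1.573975; p = √p² = 1.254582; φ = atan2(−cos α − cos β, d + sin α + sin β) − atan2(−2, p) = 1.344230 rad; t = (φ − α) mod 2π = 3.563418 rad, q = (φ − β) mod 2π = 5.886451 rad → L = 5.8·(3.563418 + 1.254582 + 5.886451) = 5.8·10.704451 = 62.085815 m
RSL: p² = d² − 2 + 2cos(α−β) − 2d(sin α + sin β) = 0.034149; p = √p² = 0.184794; φ = atan2(cos α + cos β, d − sin α − sin β) − atan2(2, p) = -1.873854 rad; t = (α − φ) mod 2π = 5.937852 rad, q = (β − φ) mod 2π = 3.614818 rad → L = 5.8·(5.937852 + 0.184794 + 3.614818) = 5.8·9.737464 = 56.477291 m
RLR: c = (6 − d² + 2cos(α−β) + 2d(sin α − sin β))/8 = -0.852261; p = 2π − arccos c = 3.692097 rad; φ = atan2(cos α − cos β, d − sin α + sin β) = -0.113130 rad; t = (α − φ + p/2) mod 2π = 6.023176 rad, q = (α − β − t + p) mod 2π = 6.275140 rad → L = 5.8·(6.023176 + 3.692097 + 6.275140) = 5.8·15.990414 = 92.744399 m
LRL: c = (6 − d² + 2cos(α−β) − 2d(sin α − sin β))/8 = 0.967971; p = 2π − arccos c = 6.029409 rad; φ = atan2(cos β − cos α, d + sin α − sin β) = 1.032308 rad; t = (φ − α + p/2) mod 2π = 6.266201 rad, q = (β − α − t + p) mod 2π = 3.723361 rad → L = 5.8·(6.266201 + 6.029409 + 3.723361) = 5.8·16.018971 = 92.910029 m
Shortest: LSL with L = 25.904791 m ≈ 25.9048 m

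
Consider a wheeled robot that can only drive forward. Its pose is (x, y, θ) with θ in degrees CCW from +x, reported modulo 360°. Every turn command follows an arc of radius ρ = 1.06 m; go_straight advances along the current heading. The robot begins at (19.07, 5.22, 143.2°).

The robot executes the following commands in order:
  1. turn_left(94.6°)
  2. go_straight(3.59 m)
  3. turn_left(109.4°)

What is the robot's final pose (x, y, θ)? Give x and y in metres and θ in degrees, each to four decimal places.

set_pose: (x, y, θ) = (19.0700, 5.2200, 143.2000°), ρ = 1.06
turn_left(94.6°): centre at ρ to the left, rotate +94.6° → (17.5381, 4.9361, 237.8000°)
go_straight(3.59): x += 3.59·cos θ, y += 3.59·sin θ → (15.6250, 1.8982, 237.8000°)
turn_left(109.4°): centre at ρ to the left, rotate +109.4° → (16.2872, 0.2997, 347.2000°)

(16.2872, 0.2997, 347.2000°)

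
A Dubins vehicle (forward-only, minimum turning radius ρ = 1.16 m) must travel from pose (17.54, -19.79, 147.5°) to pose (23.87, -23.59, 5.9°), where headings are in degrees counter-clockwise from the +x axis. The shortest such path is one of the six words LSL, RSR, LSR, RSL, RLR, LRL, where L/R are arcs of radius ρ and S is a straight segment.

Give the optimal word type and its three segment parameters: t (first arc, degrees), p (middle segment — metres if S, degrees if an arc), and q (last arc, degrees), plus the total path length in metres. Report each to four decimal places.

LSL: t = 198.7853°, p = 7.0346 m, q = 19.6147°, L = 11.4563 m

Let ψ = atan2(Δy, Δx) = atan2(-3.80, 6.33) = -30.9771° be the start→goal bearing.
Normalize: d = |goal − start| / ρ = 7.383014/1.16 = 6.364667, α = (θ_start − ψ) mod 360° = 178.4771° = 3.115012 rad, β = (θ_goal − ψ) mod 360° = 36.8771° = 0.643626 rad.
Common terms: sin α = 0.026577, cos α = -0.999647, sin β = 0.600100, cos β = 0.799925, cos(α−β) = -0.783693, d² = 40.508992. Work in radians in the unit-radius frame; every candidate has L = ρ·(t + p + q).
LSL: p² = 2 + d² − 2cos(α−β) + 2d(sin α − sin β) = 36.775813; p = √p² = 6.064306; φ = atan2(cos β − cos α, d + sin α − sin β) = 0.301286 rad; t = (φ − α) mod 2π = 3.469458 rad, q = (β − φ) mod 2π = 0.342341 rad → L = 1.16·(3.469458 + 6.064306 + 0.342341) = 1.16·9.876106 = 11.456282 m
RSR: p² = 2 + d² − 2cos(α−β) + 2d(sin β − sin α) = 51.376945; p = √p² = 7.167771; φ = atan2(cos α − cos β, d − sin α + sin β) = -0.253780 rad; t = (α − φ) mod 2π = 3.368792 rad, q = (φ − β) mod 2π = 5.385779 rad → L = 1.16·(3.368792 + 7.167771 + 5.385779) = 1.16·15.922343 = 18.469918 m
LSR: p² = d² − 2 + 2cos(α−β) + 2d(sin α + sin β) = 44.918789; p = √p² = 6.702148; φ = atan2(−cos α − cos β, d + sin α + sin β) − atan2(−2, p) = 0.318558 rad; t = (φ − α) mod 2π = 3.486731 rad, q = (φ − β) mod 2π = 5.958117 rad → L = 1.16·(3.486731 + 6.702148 + 5.958117) = 1.16·16.146997 = 18.730516 m
RSL: p² = d² − 2 + 2cos(α−β) − 2d(sin α + sin β) = 28.964422; p = √p² = 5.381860; φ = atan2(cos α + cos β, d − sin α − sin β) − atan2(2, p) = -0.390596 rad; t = (α − φ) mod 2π = 3.505608 rad, q = (β − φ) mod 2π = 1.034222 rad → L = 1.16·(3.505608 + 5.381860 + 1.034222) = 1.16·9.921691 = 11.509161 m
RLR: c = (6 − d² + 2cos(α−β) + 2d(sin α − sin β))/8 = -5.422118, |c| > 1 → infeasible
LRL: c = (6 − d² + 2cos(α−β) − 2d(sin α − sin β))/8 = -3.596977, |c| > 1 → infeasible
Shortest: LSL with L = 11.456282 m ≈ 11.4563 m
Convert LSL to answer units (arcs ×180/π): t = 3.469458·180/π = 198.7853°, p = ρ·p = 1.16·6.064306 = 7.0346 m, q = 0.342341·180/π = 19.6147°, L = 11.4563 m.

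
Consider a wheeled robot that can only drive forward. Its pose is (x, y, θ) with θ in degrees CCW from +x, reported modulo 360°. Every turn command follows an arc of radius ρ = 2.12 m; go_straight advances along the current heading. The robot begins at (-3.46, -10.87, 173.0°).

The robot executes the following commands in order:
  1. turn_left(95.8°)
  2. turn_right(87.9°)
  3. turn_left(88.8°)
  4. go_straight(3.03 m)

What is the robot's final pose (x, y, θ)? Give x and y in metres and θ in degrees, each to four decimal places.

(-10.0267, -20.1437, 269.7000°)

set_pose: (x, y, θ) = (-3.4600, -10.8700, 173.0000°), ρ = 2.12
turn_left(95.8°): centre at ρ to the left, rotate +95.8° → (-5.8379, -12.9298, 268.8000°)
turn_right(87.9°): centre at ρ to the right, rotate −87.9° → (-7.9241, -15.0051, 180.9000°)
turn_left(88.8°): centre at ρ to the left, rotate +88.8° → (-10.0108, -17.1138, 269.7000°)
go_straight(3.03): x += 3.03·cos θ, y += 3.03·sin θ → (-10.0267, -20.1437, 269.7000°)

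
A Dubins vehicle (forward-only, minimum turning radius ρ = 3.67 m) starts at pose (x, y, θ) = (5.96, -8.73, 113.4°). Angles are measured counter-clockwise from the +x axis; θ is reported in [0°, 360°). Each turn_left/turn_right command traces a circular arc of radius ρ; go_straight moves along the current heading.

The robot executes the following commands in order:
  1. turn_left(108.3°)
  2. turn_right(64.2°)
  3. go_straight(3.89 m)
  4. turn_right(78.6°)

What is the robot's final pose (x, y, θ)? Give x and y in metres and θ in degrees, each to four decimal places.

(-9.4862, -2.5120, 78.9000°)

set_pose: (x, y, θ) = (5.9600, -8.7300, 113.4000°), ρ = 3.67
turn_left(108.3°): centre at ρ to the left, rotate +108.3° → (0.1504, -7.4474, 221.7000°)
turn_right(64.2°): centre at ρ to the right, rotate −64.2° → (-3.6954, -8.0978, 157.5000°)
go_straight(3.89): x += 3.89·cos θ, y += 3.89·sin θ → (-7.2893, -6.6092, 157.5000°)
turn_right(78.6°): centre at ρ to the right, rotate −78.6° → (-9.4862, -2.5120, 78.9000°)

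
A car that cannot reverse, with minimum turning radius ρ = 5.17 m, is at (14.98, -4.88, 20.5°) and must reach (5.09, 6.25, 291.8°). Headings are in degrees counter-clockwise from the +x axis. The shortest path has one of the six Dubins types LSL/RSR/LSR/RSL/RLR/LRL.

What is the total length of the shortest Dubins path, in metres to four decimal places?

33.3186 m

Let ψ = atan2(Δy, Δx) = atan2(11.13, -9.89) = 131.6240° be the start→goal bearing.
Normalize: d = |goal − start| / ρ = 14.889224/5.17 = 2.879927, α = (θ_start − ψ) mod 360° = 248.8760° = 4.343706 rad, β = (θ_goal − ψ) mod 360° = 160.1760° = 2.795599 rad.
Common terms: sin α = -0.932803, cos α = -0.360387, sin β = 0.339131, cos β = -0.940739, cos(α−β) = 0.022687, d² = 8.293981. Work in radians in the unit-radius frame; every candidate has L = ρ·(t + p + q).
LSL: p² = 2 + d² − 2cos(α−β) + 2d(sin α − sin β) = 2.922451; p = √p² = 1.709518; φ = atan2(cos β − cos α, d + sin α − sin β) = -0.346367 rad; t = (φ − α) mod 2π = 1.593112 rad, q = (β − φ) mod 2π = 3.141967 rad → L = 5.17·(1.593112 + 1.709518 + 3.141967) = 5.17·6.444596 = 33.318561 m
RSR: p² = 2 + d² − 2cos(α−β) + 2d(sin β − sin α) = 17.574763; p = √p² = 4.192226; φ = atan2(cos α − cos β, d − sin α + sin β) = 0.138881 rad; t = (α − φ) mod 2π = 4.204825 rad, q = (φ − β) mod 2π = 3.626467 rad → L = 5.17·(4.204825 + 4.192226 + 3.626467) = 5.17·12.023519 = 62.161592 m
LSR: p² = d² − 2 + 2cos(α−β) + 2d(sin α + sin β) = 2.919893; p = √p² = 1.708769; φ = atan2(−cos α − cos β, d + sin α + sin β) − atan2(−2, p) = 1.381157 rad; t = (φ − α) mod 2π = 3.320636 rad, q = (φ − β) mod 2π = 4.868743 rad → L = 5.17·(3.320636 + 1.708769 + 4.868743) = 5.17·9.898148 = 51.173427 m
RSL: p² = d² − 2 + 2cos(α−β) − 2d(sin α + sin β) = 9.758819; p = √p² = 3.123911; φ = atan2(cos α + cos β, d − sin α − sin β) − atan2(2, p) = -0.927870 rad; t = (α − φ) mod 2π = 5.271577 rad, q = (β − φ) mod 2π = 3.723470 rad → L = 5.17·(5.271577 + 3.123911 + 3.723470) = 5.17·12.118957 = 62.655008 m
RLR: c = (6 − d² + 2cos(α−β) + 2d(sin α − sin β))/8 = -1.196845, |c| > 1 → infeasible
LRL: c = (6 − d² + 2cos(α−β) − 2d(sin α − sin β))/8 = 0.634694; p = 2π − arccos c = 5.400001 rad; φ = atan2(cos β − cos α, d + sin α − sin β) = -0.346367 rad; t = (φ − α + p/2) mod 2π = 4.293112 rad, q = (β − α − t + p) mod 2π = 5.841967 rad → L = 5.17·(4.293112 + 5.400001 + 5.841967) = 5.17·15.535080 = 80.316365 m
Shortest: LSL with L = 33.318561 m ≈ 33.3186 m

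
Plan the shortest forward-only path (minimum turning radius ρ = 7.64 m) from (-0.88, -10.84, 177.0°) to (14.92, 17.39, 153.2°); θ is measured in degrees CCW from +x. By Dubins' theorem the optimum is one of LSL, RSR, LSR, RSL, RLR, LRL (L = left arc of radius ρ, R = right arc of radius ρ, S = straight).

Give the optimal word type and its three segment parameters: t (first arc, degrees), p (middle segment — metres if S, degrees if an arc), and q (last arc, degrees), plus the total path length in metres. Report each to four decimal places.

Let ψ = atan2(Δy, Δx) = atan2(28.23, 15.80) = 60.7648° be the start→goal bearing.
Normalize: d = |goal − start| / ρ = 32.350779/7.64 = 4.234395, α = (θ_start − ψ) mod 360° = 116.2352° = 2.028687 rad, β = (θ_goal − ψ) mod 360° = 92.4352° = 1.613299 rad.
Common terms: sin α = 0.896987, cos α = -0.442057, sin β = 0.999097, cos β = -0.042490, cos(α−β) = 0.914960, d² = 17.930102. Work in radians in the unit-radius frame; every candidate has L = ρ·(t + p + q).
LSL: p² = 2 + d² − 2cos(α−β) + 2d(sin α − sin β) = 17.235434; p = √p² = 4.151558; φ = atan2(cos β − cos α, d + sin α − sin β) = 0.096394 rad; t = (φ − α) mod 2π = 4.350892 rad, q = (β − φ) mod 2π = 1.516905 rad → L = 7.64·(4.350892 + 4.151558 + 1.516905) = 7.64·10.019355 = 76.547871 m
RSR: p² = 2 + d² − 2cos(α−β) + 2d(sin β − sin α) = 18.964932; p = √p² = 4.354875; φ = atan2(cos α − cos β, d − sin α + sin β) = -0.091881 rad; t = (α − φ) mod 2π = 2.120568 rad, q = (φ − β) mod 2π = 4.578005 rad → L = 7.64·(2.120568 + 4.354875 + 4.578005) = 7.64·11.053448 = 84.448344 m
LSR: p² = d² − 2 + 2cos(α−β) + 2d(sin α + sin β) = 33.817556; p = √p² = 5.815286; φ = atan2(−cos α − cos β, d + sin α + sin β) − atan2(−2, p) = 0.410124 rad; t = (φ − α) mod 2π = 4.664622 rad, q = (φ − β) mod 2π = 5.080010 rad → L = 7.64·(4.664622 + 5.815286 + 5.080010) = 7.64·15.559919 = 118.877781 m
RSL: p² = d² − 2 + 2cos(α−β) − 2d(sin α + sin β) = 1.702487; p = √p² = 1.304794; φ = atan2(cos α + cos β, d − sin α − sin β) − atan2(2, p) = -1.197067 rad; t = (α − φ) mod 2π = 3.225755 rad, q = (β − φ) mod 2π = 2.810366 rad → L = 7.64·(3.225755 + 1.304794 + 2.810366) = 7.64·7.340915 = 56.084587 m
RLR: c = (6 − d² + 2cos(α−β) + 2d(sin α − sin β))/8 = -1.370617, |c| > 1 → infeasible
LRL: c = (6 − d² + 2cos(α−β) − 2d(sin α − sin β))/8 = -1.154429, |c| > 1 → infeasible
Shortest: RSL with L = 56.084587 m ≈ 56.0846 m
Convert RSL to answer units (arcs ×180/π): t = 3.225755·180/π = 184.8221°, p = ρ·p = 7.64·1.304794 = 9.9686 m, q = 2.810366·180/π = 161.0221°, L = 56.0846 m.

RSL: t = 184.8221°, p = 9.9686 m, q = 161.0221°, L = 56.0846 m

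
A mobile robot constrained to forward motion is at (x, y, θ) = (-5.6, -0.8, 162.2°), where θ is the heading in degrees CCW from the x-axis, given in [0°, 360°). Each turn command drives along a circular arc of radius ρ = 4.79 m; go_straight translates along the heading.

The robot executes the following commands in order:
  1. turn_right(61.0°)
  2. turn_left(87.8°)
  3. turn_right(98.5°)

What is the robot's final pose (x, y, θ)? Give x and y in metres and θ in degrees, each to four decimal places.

(-19.8217, 11.3202, 90.5000°)

set_pose: (x, y, θ) = (-5.6000, -0.8000, 162.2000°), ρ = 4.79
turn_right(61.0°): centre at ρ to the right, rotate −61.0° → (-8.8345, 2.8303, 101.2000°)
turn_left(87.8°): centre at ρ to the left, rotate +87.8° → (-14.2826, 6.6310, 189.0000°)
turn_right(98.5°): centre at ρ to the right, rotate −98.5° → (-19.8217, 11.3202, 90.5000°)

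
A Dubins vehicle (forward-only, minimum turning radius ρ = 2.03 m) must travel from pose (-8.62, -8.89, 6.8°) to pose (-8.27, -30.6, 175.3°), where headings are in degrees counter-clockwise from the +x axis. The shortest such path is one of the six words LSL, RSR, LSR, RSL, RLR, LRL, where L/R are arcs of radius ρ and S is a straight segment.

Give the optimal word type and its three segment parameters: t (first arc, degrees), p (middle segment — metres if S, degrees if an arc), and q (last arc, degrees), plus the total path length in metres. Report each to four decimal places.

RSR: t = 95.9053°, p = 17.6733 m, q = 95.5947°, L = 24.4581 m

Let ψ = atan2(Δy, Δx) = atan2(-21.71, 0.35) = -89.0764° be the start→goal bearing.
Normalize: d = |goal − start| / ρ = 21.712821/2.03 = 10.695971, α = (θ_start − ψ) mod 360° = 95.8764° = 1.673359 rad, β = (θ_goal − ψ) mod 360° = 264.3764° = 4.614238 rad.
Common terms: sin α = 0.994745, cos α = -0.102382, sin β = -0.995187, cos β = -0.097993, cos(α−β) = -0.979925, d² = 114.403795. Work in radians in the unit-radius frame; every candidate has L = ρ·(t + p + q).
LSL: p² = 2 + d² − 2cos(α−β) + 2d(sin α − sin β) = 160.932159; p = √p² = 12.685904; φ = atan2(cos β − cos α, d + sin α − sin β) = 0.000346 rad; t = (φ − α) mod 2π = 4.610173 rad, q = (β − φ) mod 2π = 4.613892 rad → L = 2.03·(4.610173 + 12.685904 + 4.613892) = 2.03·21.909969 = 44.477237 m
RSR: p² = 2 + d² − 2cos(α−β) + 2d(sin β − sin α) = 75.795131; p = √p² = 8.706040; φ = atan2(cos α − cos β, d − sin α + sin β) = -0.000504 rad; t = (α − φ) mod 2π = 1.673863 rad, q = (φ − β) mod 2π = 1.668443 rad → L = 2.03·(1.673863 + 8.706040 + 1.668443) = 2.03·12.048345 = 24.458141 m
LSR: p² = d² − 2 + 2cos(α−β) + 2d(sin α + sin β) = 110.434491; p = √p² = 10.508782; φ = atan2(−cos α − cos β, d + sin α + sin β) − atan2(−2, p) = 0.206800 rad; t = (φ − α) mod 2π = 4.816627 rad, q = (φ − β) mod 2π = 1.875747 rad → L = 2.03·(4.816627 + 10.508782 + 1.875747) = 2.03·17.201156 = 34.918346 m
RSL: p² = d² − 2 + 2cos(α−β) − 2d(sin α + sin β) = 110.453401; p = √p² = 10.509681; φ = atan2(cos α + cos β, d − sin α − sin β) − atan2(2, p) = -0.206783 rad; t = (α − φ) mod 2π = 1.880141 rad, q = (β − φ) mod 2π = 4.821021 rad → L = 2.03·(1.880141 + 10.509681 + 4.821021) = 2.03·17.210844 = 34.938013 m
RLR: c = (6 − d² + 2cos(α−β) + 2d(sin α − sin β))/8 = -8.474391, |c| > 1 → infeasible
LRL: c = (6 − d² + 2cos(α−β) − 2d(sin α − sin β))/8 = -19.116520, |c| > 1 → infeasible
Shortest: RSR with L = 24.458141 m ≈ 24.4581 m
Convert RSR to answer units (arcs ×180/π): t = 1.673863·180/π = 95.9053°, p = ρ·p = 2.03·8.706040 = 17.6733 m, q = 1.668443·180/π = 95.5947°, L = 24.4581 m.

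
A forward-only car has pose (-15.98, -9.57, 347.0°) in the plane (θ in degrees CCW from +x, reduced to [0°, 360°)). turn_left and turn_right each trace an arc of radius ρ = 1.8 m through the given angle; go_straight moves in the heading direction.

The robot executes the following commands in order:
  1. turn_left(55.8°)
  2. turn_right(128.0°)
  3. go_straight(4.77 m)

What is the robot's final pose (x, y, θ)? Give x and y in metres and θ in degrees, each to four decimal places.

set_pose: (x, y, θ) = (-15.9800, -9.5700, 347.0000°), ρ = 1.8
turn_left(55.8°): centre at ρ to the left, rotate +55.8° → (-14.3521, -9.1368, 402.8000° ≡ 42.8000°)
turn_right(128.0°): centre at ρ to the right, rotate −128.0° → (-11.3354, -10.3069, -85.2000° ≡ 274.8000°)
go_straight(4.77): x += 4.77·cos θ, y += 4.77·sin θ → (-10.9363, -15.0602, 274.8000°)

(-10.9363, -15.0602, 274.8000°)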